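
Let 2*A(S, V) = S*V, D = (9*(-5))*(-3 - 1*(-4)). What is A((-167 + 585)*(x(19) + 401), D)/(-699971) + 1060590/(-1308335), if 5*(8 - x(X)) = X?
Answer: 848711891724/183159311657 ≈ 4.6337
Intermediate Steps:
x(X) = 8 - X/5
D = -45 (D = -45*(-3 + 4) = -45*1 = -45)
A(S, V) = S*V/2 (A(S, V) = (S*V)/2 = S*V/2)
A((-167 + 585)*(x(19) + 401), D)/(-699971) + 1060590/(-1308335) = ((½)*((-167 + 585)*((8 - ⅕*19) + 401))*(-45))/(-699971) + 1060590/(-1308335) = ((½)*(418*((8 - 19/5) + 401))*(-45))*(-1/699971) + 1060590*(-1/1308335) = ((½)*(418*(21/5 + 401))*(-45))*(-1/699971) - 212118/261667 = ((½)*(418*(2026/5))*(-45))*(-1/699971) - 212118/261667 = ((½)*(846868/5)*(-45))*(-1/699971) - 212118/261667 = -3810906*(-1/699971) - 212118/261667 = 3810906/699971 - 212118/261667 = 848711891724/183159311657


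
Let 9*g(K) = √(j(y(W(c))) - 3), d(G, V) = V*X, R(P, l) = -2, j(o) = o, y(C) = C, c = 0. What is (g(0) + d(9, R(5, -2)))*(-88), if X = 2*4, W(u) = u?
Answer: 1408 - 88*I*√3/9 ≈ 1408.0 - 16.936*I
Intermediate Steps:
X = 8
d(G, V) = 8*V (d(G, V) = V*8 = 8*V)
g(K) = I*√3/9 (g(K) = √(0 - 3)/9 = √(-3)/9 = (I*√3)/9 = I*√3/9)
(g(0) + d(9, R(5, -2)))*(-88) = (I*√3/9 + 8*(-2))*(-88) = (I*√3/9 - 16)*(-88) = (-16 + I*√3/9)*(-88) = 1408 - 88*I*√3/9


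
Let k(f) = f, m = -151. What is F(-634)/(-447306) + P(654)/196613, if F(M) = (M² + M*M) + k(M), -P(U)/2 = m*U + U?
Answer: -35086730107/43973087289 ≈ -0.79791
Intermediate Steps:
P(U) = 300*U (P(U) = -2*(-151*U + U) = -(-300)*U = 300*U)
F(M) = M + 2*M² (F(M) = (M² + M*M) + M = (M² + M²) + M = 2*M² + M = M + 2*M²)
F(-634)/(-447306) + P(654)/196613 = -634*(1 + 2*(-634))/(-447306) + (300*654)/196613 = -634*(1 - 1268)*(-1/447306) + 196200*(1/196613) = -634*(-1267)*(-1/447306) + 196200/196613 = 803278*(-1/447306) + 196200/196613 = -401639/223653 + 196200/196613 = -35086730107/43973087289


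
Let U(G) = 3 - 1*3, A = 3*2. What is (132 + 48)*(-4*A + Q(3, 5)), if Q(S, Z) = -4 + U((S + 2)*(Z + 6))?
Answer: -5040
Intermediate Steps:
A = 6
U(G) = 0 (U(G) = 3 - 3 = 0)
Q(S, Z) = -4 (Q(S, Z) = -4 + 0 = -4)
(132 + 48)*(-4*A + Q(3, 5)) = (132 + 48)*(-4*6 - 4) = 180*(-24 - 4) = 180*(-28) = -5040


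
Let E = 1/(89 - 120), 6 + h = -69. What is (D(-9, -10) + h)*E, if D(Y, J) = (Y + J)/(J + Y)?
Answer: 74/31 ≈ 2.3871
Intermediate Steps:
h = -75 (h = -6 - 69 = -75)
D(Y, J) = 1 (D(Y, J) = (J + Y)/(J + Y) = 1)
E = -1/31 (E = 1/(-31) = -1/31 ≈ -0.032258)
(D(-9, -10) + h)*E = (1 - 75)*(-1/31) = -74*(-1/31) = 74/31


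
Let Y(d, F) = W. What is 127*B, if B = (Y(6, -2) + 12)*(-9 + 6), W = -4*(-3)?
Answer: -9144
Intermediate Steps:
W = 12
Y(d, F) = 12
B = -72 (B = (12 + 12)*(-9 + 6) = 24*(-3) = -72)
127*B = 127*(-72) = -9144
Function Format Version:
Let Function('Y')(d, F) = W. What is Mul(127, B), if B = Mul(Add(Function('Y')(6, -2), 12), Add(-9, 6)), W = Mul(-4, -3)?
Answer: -9144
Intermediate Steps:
W = 12
Function('Y')(d, F) = 12
B = -72 (B = Mul(Add(12, 12), Add(-9, 6)) = Mul(24, -3) = -72)
Mul(127, B) = Mul(127, -72) = -9144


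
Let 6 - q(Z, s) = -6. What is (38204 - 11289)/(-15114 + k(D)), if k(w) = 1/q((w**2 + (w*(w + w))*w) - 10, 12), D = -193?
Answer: -322980/181367 ≈ -1.7808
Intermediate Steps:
q(Z, s) = 12 (q(Z, s) = 6 - 1*(-6) = 6 + 6 = 12)
k(w) = 1/12
(38204 - 11289)/(-15114 + k(D)) = (38204 - 11289)/(-15114 + 1/12) = 26915/(-181367/12) = 26915*(-12/181367) = -322980/181367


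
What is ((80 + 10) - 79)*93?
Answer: 1023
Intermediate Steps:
((80 + 10) - 79)*93 = (90 - 79)*93 = 11*93 = 1023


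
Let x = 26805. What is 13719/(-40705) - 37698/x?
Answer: -126815659/72739835 ≈ -1.7434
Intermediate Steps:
13719/(-40705) - 37698/x = 13719/(-40705) - 37698/26805 = 13719*(-1/40705) - 37698*1/26805 = -13719/40705 - 12566/8935 = -126815659/72739835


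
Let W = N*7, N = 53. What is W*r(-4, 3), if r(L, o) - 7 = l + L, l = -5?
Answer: -742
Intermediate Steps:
r(L, o) = 2 + L (r(L, o) = 7 + (-5 + L) = 2 + L)
W = 371 (W = 53*7 = 371)
W*r(-4, 3) = 371*(2 - 4) = 371*(-2) = -742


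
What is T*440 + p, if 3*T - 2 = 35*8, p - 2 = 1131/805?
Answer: 33297541/805 ≈ 41363.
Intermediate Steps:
p = 2741/805 (p = 2 + 1131/805 = 2741/805 ≈ 3.4050)
T = 94 (T = ⅔ + (35*8)/3 = ⅔ + (⅓)*280 = ⅔ + 280/3 = 94)
T*440 + p = 94*440 + 2741/805 = 41360 + 2741/805 = 33297541/805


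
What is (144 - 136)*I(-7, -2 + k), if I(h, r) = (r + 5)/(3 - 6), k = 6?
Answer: -24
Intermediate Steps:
I(h, r) = -5/3 - r/3 (I(h, r) = (5 + r)/(-3) = (5 + r)*(-⅓) = -5/3 - r/3)
(144 - 136)*I(-7, -2 + k) = (144 - 136)*(-5/3 - (-2 + 6)/3) = 8*(-5/3 - ⅓*4) = 8*(-5/3 - 4/3) = 8*(-3) = -24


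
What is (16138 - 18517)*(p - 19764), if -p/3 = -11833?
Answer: -37433565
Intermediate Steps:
p = 35499 (p = -3*(-11833) = 35499)
(16138 - 18517)*(p - 19764) = (16138 - 18517)*(35499 - 19764) = -2379*15735 = -37433565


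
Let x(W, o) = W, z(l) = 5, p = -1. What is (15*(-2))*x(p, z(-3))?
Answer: 30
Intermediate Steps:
(15*(-2))*x(p, z(-3)) = (15*(-2))*(-1) = -30*(-1) = 30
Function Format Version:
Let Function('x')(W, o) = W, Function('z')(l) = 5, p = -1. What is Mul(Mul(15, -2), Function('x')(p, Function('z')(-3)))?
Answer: 30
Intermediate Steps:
Mul(Mul(15, -2), Function('x')(p, Function('z')(-3))) = Mul(Mul(15, -2), -1) = Mul(-30, -1) = 30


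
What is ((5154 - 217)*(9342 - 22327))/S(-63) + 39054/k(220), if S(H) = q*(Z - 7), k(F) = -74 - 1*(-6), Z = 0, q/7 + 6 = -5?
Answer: -44697167/374 ≈ -1.1951e+5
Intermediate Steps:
q = -77 (q = -42 + 7*(-5) = -42 - 35 = -77)
k(F) = -68 (k(F) = -74 + 6 = -68)
S(H) = 539 (S(H) = -77*(0 - 7) = -77*(-7) = 539)
((5154 - 217)*(9342 - 22327))/S(-63) + 39054/k(220) = ((5154 - 217)*(9342 - 22327))/539 + 39054/(-68) = (4937*(-12985))*(1/539) + 39054*(-1/68) = -64106945*1/539 - 19527/34 = -1308305/11 - 19527/34 = -44697167/374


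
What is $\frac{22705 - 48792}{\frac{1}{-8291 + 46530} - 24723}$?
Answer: $\frac{997540793}{945382796} \approx 1.0552$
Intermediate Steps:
$\frac{22705 - 48792}{\frac{1}{-8291 + 46530} - 24723} = - \frac{26087}{\frac{1}{38239} - 24723} = - \frac{26087}{- \frac{945382796}{38239}} = \left(-26087\right) \left(- \frac{38239}{945382796}\right) = \frac{997540793}{945382796}$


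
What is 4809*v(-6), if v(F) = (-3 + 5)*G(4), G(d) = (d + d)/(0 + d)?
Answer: 19236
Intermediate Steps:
G(d) = 2 (G(d) = (2*d)/d = 2)
v(F) = 4 (v(F) = (-3 + 5)*2 = 2*2 = 4)
4809*v(-6) = 4809*4 = 19236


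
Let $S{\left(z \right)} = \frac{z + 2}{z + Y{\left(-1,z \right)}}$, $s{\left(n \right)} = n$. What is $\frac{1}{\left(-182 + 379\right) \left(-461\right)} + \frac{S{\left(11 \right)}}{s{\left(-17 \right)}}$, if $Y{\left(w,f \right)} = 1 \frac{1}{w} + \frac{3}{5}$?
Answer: $- \frac{5904006}{81826117} \approx -0.072153$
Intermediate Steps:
$Y{\left(w,f \right)} = \frac{3}{5} + \frac{1}{w}$ ($Y{\left(w,f \right)} = \frac{1}{w} + 3 \cdot \frac{1}{5} = \frac{1}{w} + \frac{3}{5} = \frac{3}{5} + \frac{1}{w}$)
$S{\left(z \right)} = \frac{2 + z}{- \frac{2}{5} + z}$ ($S{\left(z \right)} = \frac{z + 2}{z + \left(\frac{3}{5} + \frac{1}{-1}\right)} = \frac{2 + z}{z + \left(\frac{3}{5} - 1\right)} = \frac{2 + z}{z - \frac{2}{5}} = \frac{2 + z}{- \frac{2}{5} + z}$)
$\frac{1}{\left(-182 + 379\right) \left(-461\right)} + \frac{S{\left(11 \right)}}{s{\left(-17 \right)}} = \frac{1}{\left(-182 + 379\right) \left(-461\right)} + \frac{5 \frac{1}{-2 + 5 \cdot 11} \left(2 + 11\right)}{-17} = \frac{1}{197} \left(- \frac{1}{461}\right) + 5 \frac{1}{-2 + 55} \cdot 13 \left(- \frac{1}{17}\right) = \frac{1}{197} \left(- \frac{1}{461}\right) + 5 \cdot \frac{1}{53} \cdot 13 \left(- \frac{1}{17}\right) = - \frac{1}{90817} + 5 \cdot \frac{1}{53} \cdot 13 \left(- \frac{1}{17}\right) = - \frac{1}{90817} + \frac{65}{53} \left(- \frac{1}{17}\right) = - \frac{1}{90817} - \frac{65}{901} = - \frac{5904006}{81826117}$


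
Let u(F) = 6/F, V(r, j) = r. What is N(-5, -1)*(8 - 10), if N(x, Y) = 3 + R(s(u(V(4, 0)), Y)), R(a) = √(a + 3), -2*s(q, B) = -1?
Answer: -6 - √14 ≈ -9.7417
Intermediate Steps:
s(q, B) = ½ (s(q, B) = -½*(-1) = ½)
R(a) = √(3 + a)
N(x, Y) = 3 + √14/2 (N(x, Y) = 3 + √(3 + ½) = 3 + √(7/2) = 3 + √14/2)
N(-5, -1)*(8 - 10) = (3 + √14/2)*(8 - 10) = (3 + √14/2)*(-2) = -6 - √14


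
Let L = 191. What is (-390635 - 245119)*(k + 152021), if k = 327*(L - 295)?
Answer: -75027236802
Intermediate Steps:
k = -34008 (k = 327*(191 - 295) = 327*(-104) = -34008)
(-390635 - 245119)*(k + 152021) = (-390635 - 245119)*(-34008 + 152021) = -635754*118013 = -75027236802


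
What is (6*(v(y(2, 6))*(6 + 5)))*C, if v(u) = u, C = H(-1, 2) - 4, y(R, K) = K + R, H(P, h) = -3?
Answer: -3696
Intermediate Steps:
C = -7 (C = -3 - 4 = -7)
(6*(v(y(2, 6))*(6 + 5)))*C = (6*((6 + 2)*(6 + 5)))*(-7) = (6*(8*11))*(-7) = (6*88)*(-7) = 528*(-7) = -3696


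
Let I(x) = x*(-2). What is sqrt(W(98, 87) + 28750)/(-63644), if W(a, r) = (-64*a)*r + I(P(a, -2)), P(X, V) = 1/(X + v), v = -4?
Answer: -I*sqrt(1141863073)/2991268 ≈ -0.011297*I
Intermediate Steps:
P(X, V) = 1/(-4 + X) (P(X, V) = 1/(X - 4) = 1/(-4 + X))
I(x) = -2*x
W(a, r) = -2/(-4 + a) - 64*a*r (W(a, r) = (-64*a)*r - 2/(-4 + a) = -64*a*r - 2/(-4 + a) = -2/(-4 + a) - 64*a*r)
sqrt(W(98, 87) + 28750)/(-63644) = sqrt(2*(-1 - 32*98*87*(-4 + 98))/(-4 + 98) + 28750)/(-63644) = sqrt(2*(-1 - 32*98*87*94)/94 + 28750)*(-1/63644) = sqrt(2*(1/94)*(-1 - 25646208) + 28750)*(-1/63644) = sqrt(2*(1/94)*(-25646209) + 28750)*(-1/63644) = sqrt(-25646209/47 + 28750)*(-1/63644) = sqrt(-24294959/47)*(-1/63644) = (I*sqrt(1141863073)/47)*(-1/63644) = -I*sqrt(1141863073)/2991268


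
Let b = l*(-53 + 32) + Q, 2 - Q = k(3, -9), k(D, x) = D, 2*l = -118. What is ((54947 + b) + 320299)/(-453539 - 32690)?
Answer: -376484/486229 ≈ -0.77429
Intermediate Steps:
l = -59 (l = (½)*(-118) = -59)
Q = -1 (Q = 2 - 1*3 = 2 - 3 = -1)
b = 1238 (b = -59*(-53 + 32) - 1 = -59*(-21) - 1 = 1239 - 1 = 1238)
((54947 + b) + 320299)/(-453539 - 32690) = ((54947 + 1238) + 320299)/(-453539 - 32690) = (56185 + 320299)/(-486229) = 376484*(-1/486229) = -376484/486229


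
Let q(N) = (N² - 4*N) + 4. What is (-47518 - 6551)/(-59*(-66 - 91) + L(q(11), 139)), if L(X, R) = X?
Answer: -54069/9344 ≈ -5.7865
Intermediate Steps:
q(N) = 4 + N² - 4*N
(-47518 - 6551)/(-59*(-66 - 91) + L(q(11), 139)) = (-47518 - 6551)/(-59*(-66 - 91) + (4 + 11² - 4*11)) = -54069/(-59*(-157) + (4 + 121 - 44)) = -54069/(9263 + 81) = -54069/9344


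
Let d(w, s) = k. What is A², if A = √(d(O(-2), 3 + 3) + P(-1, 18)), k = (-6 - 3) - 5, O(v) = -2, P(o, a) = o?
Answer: -15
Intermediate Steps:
k = -14 (k = -9 - 5 = -14)
d(w, s) = -14
A = I*√15 (A = √(-14 - 1) = √(-15) = I*√15 ≈ 3.873*I)
A² = (I*√15)² = -15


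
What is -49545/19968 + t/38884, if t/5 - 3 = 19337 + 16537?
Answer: 137954325/64702976 ≈ 2.1321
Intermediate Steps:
t = 179385 (t = 15 + 5*(19337 + 16537) = 15 + 5*35874 = 15 + 179370 = 179385)
-49545/19968 + t/38884 = -49545/19968 + 179385/38884 = -49545*1/19968 + 179385*(1/38884) = -16515/6656 + 179385/38884 = 137954325/64702976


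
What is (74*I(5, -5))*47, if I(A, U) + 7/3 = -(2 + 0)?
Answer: -45214/3 ≈ -15071.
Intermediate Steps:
I(A, U) = -13/3 (I(A, U) = -7/3 - (2 + 0) = -7/3 - 1*2 = -7/3 - 2 = -13/3)
(74*I(5, -5))*47 = (74*(-13/3))*47 = -962/3*47 = -45214/3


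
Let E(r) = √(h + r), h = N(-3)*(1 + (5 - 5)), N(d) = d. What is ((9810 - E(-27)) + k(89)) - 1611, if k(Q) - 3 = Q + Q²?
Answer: 16212 - I*√30 ≈ 16212.0 - 5.4772*I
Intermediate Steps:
h = -3 (h = -3*(1 + (5 - 5)) = -3*(1 + 0) = -3*1 = -3)
E(r) = √(-3 + r)
k(Q) = 3 + Q + Q² (k(Q) = 3 + (Q + Q²) = 3 + Q + Q²)
((9810 - E(-27)) + k(89)) - 1611 = ((9810 - √(-3 - 27)) + (3 + 89 + 89²)) - 1611 = ((9810 - √(-30)) + (3 + 89 + 7921)) - 1611 = ((9810 - I*√30) + 8013) - 1611 = (17823 - I*√30) - 1611 = 16212 - I*√30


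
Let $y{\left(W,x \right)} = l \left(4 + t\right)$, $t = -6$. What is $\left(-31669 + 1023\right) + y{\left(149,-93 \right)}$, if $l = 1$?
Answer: $-30648$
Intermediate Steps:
$y{\left(W,x \right)} = -2$ ($y{\left(W,x \right)} = 1 \left(4 - 6\right) = 1 \left(-2\right) = -2$)
$\left(-31669 + 1023\right) + y{\left(149,-93 \right)} = \left(-31669 + 1023\right) - 2 = -30646 - 2 = -30648$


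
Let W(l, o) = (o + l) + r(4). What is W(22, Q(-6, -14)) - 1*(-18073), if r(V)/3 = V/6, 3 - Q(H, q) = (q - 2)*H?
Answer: 18004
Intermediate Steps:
Q(H, q) = 3 - H*(-2 + q) (Q(H, q) = 3 - (q - 2)*H = 3 - (-2 + q)*H = 3 - H*(-2 + q))
r(V) = V/2 (r(V) = 3*(V/6) = V/2)
W(l, o) = 2 + l + o (W(l, o) = (o + l) + (1/2)*4 = (l + o) + 2 = 2 + l + o)
W(22, Q(-6, -14)) - 1*(-18073) = (2 + 22 + (3 + 2*(-6) - 1*(-6)*(-14))) - 1*(-18073) = (2 + 22 + (3 - 12 - 84)) + 18073 = (2 + 22 - 93) + 18073 = -69 + 18073 = 18004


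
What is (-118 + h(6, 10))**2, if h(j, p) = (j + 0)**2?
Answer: 6724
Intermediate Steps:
h(j, p) = j**2
(-118 + h(6, 10))**2 = (-118 + 6**2)**2 = (-118 + 36)**2 = (-82)**2 = 6724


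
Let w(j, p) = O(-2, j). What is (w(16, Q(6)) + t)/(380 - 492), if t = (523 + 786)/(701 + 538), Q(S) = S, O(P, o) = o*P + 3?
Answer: 2473/9912 ≈ 0.24950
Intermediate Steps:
O(P, o) = 3 + P*o (O(P, o) = P*o + 3 = 3 + P*o)
t = 187/177 (t = 1309/1239 = 1309*(1/1239) = 187/177 ≈ 1.0565)
w(j, p) = 3 - 2*j
(w(16, Q(6)) + t)/(380 - 492) = ((3 - 2*16) + 187/177)/(380 - 492) = ((3 - 32) + 187/177)/(-112) = (-29 + 187/177)*(-1/112) = -4946/177*(-1/112) = 2473/9912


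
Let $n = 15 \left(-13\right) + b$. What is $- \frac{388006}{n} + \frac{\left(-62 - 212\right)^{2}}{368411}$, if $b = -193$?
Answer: $\frac{71487403977}{71471734} \approx 1000.2$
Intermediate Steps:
$n = -388$ ($n = 15 \left(-13\right) - 193 = -195 - 193 = -388$)
$- \frac{388006}{n} + \frac{\left(-62 - 212\right)^{2}}{368411} = - \frac{388006}{-388} + \frac{\left(-62 - 212\right)^{2}}{368411} = \left(-388006\right) \left(- \frac{1}{388}\right) + \left(-274\right)^{2} \cdot \frac{1}{368411} = \frac{194003}{194} + 75076 \cdot \frac{1}{368411} = \frac{194003}{194} + \frac{75076}{368411} = \frac{71487403977}{71471734}$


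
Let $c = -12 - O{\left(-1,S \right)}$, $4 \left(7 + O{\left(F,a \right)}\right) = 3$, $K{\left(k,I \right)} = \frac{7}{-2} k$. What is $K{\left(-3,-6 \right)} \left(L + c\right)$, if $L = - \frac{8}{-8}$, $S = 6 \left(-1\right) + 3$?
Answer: $- \frac{399}{8} \approx -49.875$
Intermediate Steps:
$K{\left(k,I \right)} = - \frac{7 k}{2}$ ($K{\left(k,I \right)} = 7 \left(- \frac{1}{2}\right) k = - \frac{7 k}{2}$)
$S = -3$ ($S = -6 + 3 = -3$)
$O{\left(F,a \right)} = - \frac{25}{4}$ ($O{\left(F,a \right)} = -7 + \frac{1}{4} \cdot 3 = -7 + \frac{3}{4} = - \frac{25}{4}$)
$L = 1$ ($L = \left(-8\right) \left(- \frac{1}{8}\right) = 1$)
$c = - \frac{23}{4}$ ($c = -12 - - \frac{25}{4} = -12 + \frac{25}{4} = - \frac{23}{4} \approx -5.75$)
$K{\left(-3,-6 \right)} \left(L + c\right) = \left(- \frac{7}{2}\right) \left(-3\right) \left(1 - \frac{23}{4}\right) = \frac{21}{2} \left(- \frac{19}{4}\right) = - \frac{399}{8}$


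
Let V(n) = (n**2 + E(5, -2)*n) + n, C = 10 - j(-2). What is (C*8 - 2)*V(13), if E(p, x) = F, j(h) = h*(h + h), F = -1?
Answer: 2366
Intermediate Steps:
j(h) = 2*h**2 (j(h) = h*(2*h) = 2*h**2)
E(p, x) = -1
C = 2 (C = 10 - 2*(-2)**2 = 10 - 2*4 = 10 - 1*8 = 10 - 8 = 2)
V(n) = n**2 (V(n) = (n**2 - n) + n = n**2)
(C*8 - 2)*V(13) = (2*8 - 2)*13**2 = (16 - 2)*169 = 14*169 = 2366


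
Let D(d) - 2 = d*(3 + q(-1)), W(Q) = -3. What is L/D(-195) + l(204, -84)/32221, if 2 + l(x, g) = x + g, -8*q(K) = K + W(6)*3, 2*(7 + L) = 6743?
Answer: -433239992/106554847 ≈ -4.0659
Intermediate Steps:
L = 6729/2 (L = -7 + (½)*6743 = -7 + 6743/2 = 6729/2 ≈ 3364.5)
q(K) = 9/8 - K/8 (q(K) = -(K - 3*3)/8 = -(K - 9)/8 = -(-9 + K)/8 = 9/8 - K/8)
l(x, g) = -2 + g + x (l(x, g) = -2 + (x + g) = -2 + (g + x) = -2 + g + x)
D(d) = 2 + 17*d/4 (D(d) = 2 + d*(3 + (9/8 - ⅛*(-1))) = 2 + d*(3 + (9/8 + ⅛)) = 2 + d*(3 + 5/4) = 2 + d*(17/4) = 2 + 17*d/4)
L/D(-195) + l(204, -84)/32221 = 6729/(2*(2 + (17/4)*(-195))) + (-2 - 84 + 204)/32221 = 6729/(2*(2 - 3315/4)) + 118*(1/32221) = 6729/(2*(-3307/4)) + 118/32221 = (6729/2)*(-4/3307) + 118/32221 = -13458/3307 + 118/32221 = -433239992/106554847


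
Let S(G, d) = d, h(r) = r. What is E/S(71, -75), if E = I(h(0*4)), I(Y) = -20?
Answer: 4/15 ≈ 0.26667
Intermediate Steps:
E = -20
E/S(71, -75) = -20/(-75) = -20*(-1/75) = 4/15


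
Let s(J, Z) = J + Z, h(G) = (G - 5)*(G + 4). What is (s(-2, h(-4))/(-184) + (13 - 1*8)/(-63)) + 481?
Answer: 2787479/5796 ≈ 480.93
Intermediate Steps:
h(G) = (-5 + G)*(4 + G)
(s(-2, h(-4))/(-184) + (13 - 1*8)/(-63)) + 481 = ((-2 + (-20 + (-4)² - 1*(-4)))/(-184) + (13 - 1*8)/(-63)) + 481 = ((-2 + (-20 + 16 + 4))*(-1/184) + (13 - 8)*(-1/63)) + 481 = ((-2 + 0)*(-1/184) + 5*(-1/63)) + 481 = (-2*(-1/184) - 5/63) + 481 = (1/92 - 5/63) + 481 = -397/5796 + 481 = 2787479/5796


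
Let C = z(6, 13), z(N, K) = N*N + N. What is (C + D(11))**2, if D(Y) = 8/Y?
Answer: 220900/121 ≈ 1825.6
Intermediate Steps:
z(N, K) = N + N**2 (z(N, K) = N**2 + N = N + N**2)
C = 42 (C = 6*(1 + 6) = 6*7 = 42)
(C + D(11))**2 = (42 + 8/11)**2 = (470/11)**2 = 220900/121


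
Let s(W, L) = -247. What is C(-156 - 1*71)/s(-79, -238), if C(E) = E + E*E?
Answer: -51302/247 ≈ -207.70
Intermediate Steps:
C(E) = E + E²
C(-156 - 1*71)/s(-79, -238) = ((-156 - 1*71)*(1 + (-156 - 1*71)))/(-247) = ((-156 - 71)*(1 + (-156 - 71)))*(-1/247) = -227*(1 - 227)*(-1/247) = -227*(-226)*(-1/247) = 51302*(-1/247) = -51302/247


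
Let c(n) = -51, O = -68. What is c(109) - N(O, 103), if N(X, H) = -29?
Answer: -22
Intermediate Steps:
c(109) - N(O, 103) = -51 - 1*(-29) = -51 + 29 = -22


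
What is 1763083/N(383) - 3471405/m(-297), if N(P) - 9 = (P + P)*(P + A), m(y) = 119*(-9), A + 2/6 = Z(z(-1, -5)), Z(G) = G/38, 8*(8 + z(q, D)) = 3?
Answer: 1301494796959/400793853 ≈ 3247.3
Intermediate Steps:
z(q, D) = -61/8 (z(q, D) = -8 + (⅛)*3 = -8 + 3/8 = -61/8)
Z(G) = G/38 (Z(G) = G*(1/38) = G/38)
A = -487/912 (A = -⅓ + (1/38)*(-61/8) = -⅓ - 61/304 = -487/912 ≈ -0.53399)
m(y) = -1071
N(P) = 9 + 2*P*(-487/912 + P) (N(P) = 9 + (P + P)*(P - 487/912) = 9 + (2*P)*(-487/912 + P) = 9 + 2*P*(-487/912 + P))
1763083/N(383) - 3471405/m(-297) = 1763083/(9 + 2*383² - 487/456*383) - 3471405/(-1071) = 1763083/(9 + 2*146689 - 186521/456) - 3471405*(-1/1071) = 1763083/(9 + 293378 - 186521/456) + 165305/51 = 1763083/(133597951/456) + 165305/51 = 1763083*(456/133597951) + 165305/51 = 803965848/133597951 + 165305/51 = 1301494796959/400793853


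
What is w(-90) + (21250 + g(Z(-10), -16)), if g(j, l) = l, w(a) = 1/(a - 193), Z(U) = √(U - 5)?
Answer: 6009221/283 ≈ 21234.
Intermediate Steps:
Z(U) = √(-5 + U)
w(a) = 1/(-193 + a)
w(-90) + (21250 + g(Z(-10), -16)) = 1/(-193 - 90) + (21250 - 16) = 1/(-283) + 21234 = -1/283 + 21234 = 6009221/283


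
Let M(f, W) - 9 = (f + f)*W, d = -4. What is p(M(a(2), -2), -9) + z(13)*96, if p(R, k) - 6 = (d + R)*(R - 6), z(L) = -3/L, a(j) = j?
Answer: -15/13 ≈ -1.1538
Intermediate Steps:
M(f, W) = 9 + 2*W*f (M(f, W) = 9 + (f + f)*W = 9 + (2*f)*W = 9 + 2*W*f)
p(R, k) = 6 + (-6 + R)*(-4 + R) (p(R, k) = 6 + (-4 + R)*(R - 6) = 6 + (-4 + R)*(-6 + R) = 6 + (-6 + R)*(-4 + R))
p(M(a(2), -2), -9) + z(13)*96 = (30 + (9 + 2*(-2)*2)² - 10*(9 + 2*(-2)*2)) - 3/13*96 = (30 + (9 - 8)² - 10*(9 - 8)) - 3*1/13*96 = (30 + 1² - 10*1) - 3/13*96 = (30 + 1 - 10) - 288/13 = 21 - 288/13 = -15/13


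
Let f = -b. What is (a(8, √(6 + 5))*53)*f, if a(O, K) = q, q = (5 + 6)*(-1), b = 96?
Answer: 55968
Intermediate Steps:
f = -96 (f = -1*96 = -96)
q = -11 (q = 11*(-1) = -11)
a(O, K) = -11
(a(8, √(6 + 5))*53)*f = -11*53*(-96) = -583*(-96) = 55968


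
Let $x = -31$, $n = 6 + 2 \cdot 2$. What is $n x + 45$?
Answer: $-265$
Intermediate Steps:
$n = 10$ ($n = 6 + 4 = 10$)
$n x + 45 = 10 \left(-31\right) + 45 = -310 + 45 = -265$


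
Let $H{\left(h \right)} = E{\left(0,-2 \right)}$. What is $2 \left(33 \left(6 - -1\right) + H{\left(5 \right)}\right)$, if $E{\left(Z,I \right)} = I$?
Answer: $458$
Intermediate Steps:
$H{\left(h \right)} = -2$
$2 \left(33 \left(6 - -1\right) + H{\left(5 \right)}\right) = 2 \left(33 \left(6 - -1\right) - 2\right) = 2 \left(33 \left(6 + 1\right) - 2\right) = 2 \left(33 \cdot 7 - 2\right) = 2 \left(231 - 2\right) = 2 \cdot 229 = 458$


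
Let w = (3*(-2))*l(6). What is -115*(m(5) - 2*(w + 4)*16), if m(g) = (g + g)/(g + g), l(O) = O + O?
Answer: -250355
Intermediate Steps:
l(O) = 2*O
m(g) = 1 (m(g) = (2*g)/((2*g)) = (2*g)*(1/(2*g)) = 1)
w = -72 (w = (3*(-2))*(2*6) = -6*12 = -72)
-115*(m(5) - 2*(w + 4)*16) = -115*(1 - 2*(-72 + 4)*16) = -115*(1 - 2*(-68)*16) = -115*(1 + 136*16) = -115*(1 + 2176) = -115*2177 = -250355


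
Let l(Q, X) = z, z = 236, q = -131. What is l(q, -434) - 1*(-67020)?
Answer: 67256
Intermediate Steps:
l(Q, X) = 236
l(q, -434) - 1*(-67020) = 236 - 1*(-67020) = 236 + 67020 = 67256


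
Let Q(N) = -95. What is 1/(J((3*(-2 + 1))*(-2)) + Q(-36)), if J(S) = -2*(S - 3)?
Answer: -1/101 ≈ -0.0099010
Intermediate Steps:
J(S) = 6 - 2*S (J(S) = -2*(-3 + S) = 6 - 2*S)
1/(J((3*(-2 + 1))*(-2)) + Q(-36)) = 1/((6 - 2*3*(-2 + 1)*(-2)) - 95) = 1/((6 - 2*3*(-1)*(-2)) - 95) = 1/((6 - (-6)*(-2)) - 95) = 1/((6 - 2*6) - 95) = 1/((6 - 12) - 95) = 1/(-6 - 95) = 1/(-101) = -1/101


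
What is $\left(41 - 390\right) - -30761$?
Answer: $30412$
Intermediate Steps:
$\left(41 - 390\right) - -30761 = \left(41 - 390\right) + 30761 = -349 + 30761 = 30412$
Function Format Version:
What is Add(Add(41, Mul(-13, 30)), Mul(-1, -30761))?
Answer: 30412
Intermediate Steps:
Add(Add(41, Mul(-13, 30)), Mul(-1, -30761)) = Add(Add(41, -390), 30761) = Add(-349, 30761) = 30412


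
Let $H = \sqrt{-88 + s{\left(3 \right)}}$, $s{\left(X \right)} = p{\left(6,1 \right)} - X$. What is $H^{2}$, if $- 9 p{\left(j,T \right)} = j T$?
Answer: $- \frac{275}{3} \approx -91.667$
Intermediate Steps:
$p{\left(j,T \right)} = - \frac{T j}{9}$ ($p{\left(j,T \right)} = - \frac{j T}{9} = - \frac{T j}{9}$)
$s{\left(X \right)} = - \frac{2}{3} - X$ ($s{\left(X \right)} = \left(- \frac{1}{9}\right) 1 \cdot 6 - X = - \frac{2}{3} - X$)
$H = \frac{5 i \sqrt{33}}{3}$ ($H = \sqrt{-88 - \frac{11}{3}} = \sqrt{- \frac{275}{3}} = \frac{5 i \sqrt{33}}{3} \approx 9.5743 i$)
$H^{2} = \left(\frac{5 i \sqrt{33}}{3}\right)^{2} = - \frac{275}{3}$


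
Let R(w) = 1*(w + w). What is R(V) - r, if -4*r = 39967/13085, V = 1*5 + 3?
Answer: 877407/52340 ≈ 16.764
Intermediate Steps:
V = 8 (V = 5 + 3 = 8)
R(w) = 2*w (R(w) = 1*(2*w) = 2*w)
r = -39967/52340 (r = -39967/(4*13085) = -¼*39967/13085 = -39967/52340 ≈ -0.76360)
R(V) - r = 2*8 - 1*(-39967/52340) = 16 + 39967/52340 = 877407/52340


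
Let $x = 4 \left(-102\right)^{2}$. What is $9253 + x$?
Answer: $50869$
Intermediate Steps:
$x = 41616$ ($x = 4 \cdot 10404 = 41616$)
$9253 + x = 9253 + 41616 = 50869$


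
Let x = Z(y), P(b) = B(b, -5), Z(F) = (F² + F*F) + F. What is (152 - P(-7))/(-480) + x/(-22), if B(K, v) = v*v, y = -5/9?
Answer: -38119/142560 ≈ -0.26739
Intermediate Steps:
y = -5/9 (y = -5*⅑ = -5/9 ≈ -0.55556)
Z(F) = F + 2*F² (Z(F) = (F² + F²) + F = 2*F² + F = F + 2*F²)
B(K, v) = v²
P(b) = 25 (P(b) = (-5)² = 25)
x = 5/81 (x = -5*(1 + 2*(-5/9))/9 = -5*(1 - 10/9)/9 = -5/9*(-⅑) = 5/81 ≈ 0.061728)
(152 - P(-7))/(-480) + x/(-22) = (152 - 1*25)/(-480) + (5/81)/(-22) = (152 - 25)*(-1/480) + (5/81)*(-1/22) = 127*(-1/480) - 5/1782 = -127/480 - 5/1782 = -38119/142560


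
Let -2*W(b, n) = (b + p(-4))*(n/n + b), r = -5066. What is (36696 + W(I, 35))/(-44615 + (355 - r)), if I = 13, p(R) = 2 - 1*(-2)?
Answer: -36577/39194 ≈ -0.93323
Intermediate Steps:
p(R) = 4 (p(R) = 2 + 2 = 4)
W(b, n) = -(1 + b)*(4 + b)/2 (W(b, n) = -(b + 4)*(n/n + b)/2 = -(4 + b)*(1 + b)/2 = -(1 + b)*(4 + b)/2)
(36696 + W(I, 35))/(-44615 + (355 - r)) = (36696 + (-2 - 5/2*13 - 1/2*13**2))/(-44615 + (355 - 1*(-5066))) = (36696 + (-2 - 65/2 - 1/2*169))/(-44615 + (355 + 5066)) = (36696 + (-2 - 65/2 - 169/2))/(-44615 + 5421) = (36696 - 119)/(-39194) = 36577*(-1/39194) = -36577/39194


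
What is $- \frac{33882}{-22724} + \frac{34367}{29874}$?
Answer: $\frac{17241794}{6527469} \approx 2.6414$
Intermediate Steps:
$- \frac{33882}{-22724} + \frac{34367}{29874} = \left(-33882\right) \left(- \frac{1}{22724}\right) + 34367 \cdot \frac{1}{29874} = \frac{16941}{11362} + \frac{34367}{29874} = \frac{17241794}{6527469}$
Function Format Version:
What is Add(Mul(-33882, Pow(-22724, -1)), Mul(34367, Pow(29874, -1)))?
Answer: Rational(17241794, 6527469) ≈ 2.6414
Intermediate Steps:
Add(Mul(-33882, Pow(-22724, -1)), Mul(34367, Pow(29874, -1))) = Add(Mul(-33882, Rational(-1, 22724)), Mul(34367, Rational(1, 29874))) = Add(Rational(16941, 11362), Rational(34367, 29874)) = Rational(17241794, 6527469)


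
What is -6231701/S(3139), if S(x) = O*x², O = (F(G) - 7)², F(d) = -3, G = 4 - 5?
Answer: -6231701/985332100 ≈ -0.0063245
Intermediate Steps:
G = -1
O = 100 (O = (-3 - 7)² = (-10)² = 100)
S(x) = 100*x²
-6231701/S(3139) = -6231701/(100*3139²) = -6231701/(100*9853321) = -6231701/985332100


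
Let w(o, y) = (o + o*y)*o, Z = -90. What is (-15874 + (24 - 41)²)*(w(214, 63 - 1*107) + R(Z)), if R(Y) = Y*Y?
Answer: 30564179880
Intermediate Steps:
R(Y) = Y²
w(o, y) = o*(o + o*y)
(-15874 + (24 - 41)²)*(w(214, 63 - 1*107) + R(Z)) = (-15874 + (24 - 41)²)*(214²*(1 + (63 - 1*107)) + (-90)²) = (-15874 + (-17)²)*(45796*(1 + (63 - 107)) + 8100) = (-15874 + 289)*(45796*(1 - 44) + 8100) = -15585*(45796*(-43) + 8100) = -15585*(-1969228 + 8100) = -15585*(-1961128) = 30564179880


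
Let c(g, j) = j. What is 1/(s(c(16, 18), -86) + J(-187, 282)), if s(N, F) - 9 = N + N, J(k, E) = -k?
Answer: 1/232 ≈ 0.0043103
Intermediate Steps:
s(N, F) = 9 + 2*N (s(N, F) = 9 + (N + N) = 9 + 2*N)
1/(s(c(16, 18), -86) + J(-187, 282)) = 1/((9 + 2*18) - 1*(-187)) = 1/((9 + 36) + 187) = 1/(45 + 187) = 1/232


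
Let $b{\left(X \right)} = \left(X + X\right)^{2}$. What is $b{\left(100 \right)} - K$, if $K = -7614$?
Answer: $47614$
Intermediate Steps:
$b{\left(X \right)} = 4 X^{2}$ ($b{\left(X \right)} = \left(2 X\right)^{2} = 4 X^{2}$)
$b{\left(100 \right)} - K = 4 \cdot 100^{2} - -7614 = 4 \cdot 10000 + 7614 = 40000 + 7614 = 47614$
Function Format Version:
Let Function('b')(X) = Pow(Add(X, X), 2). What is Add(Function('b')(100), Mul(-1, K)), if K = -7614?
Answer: 47614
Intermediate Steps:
Function('b')(X) = Mul(4, Pow(X, 2)) (Function('b')(X) = Pow(Mul(2, X), 2) = Mul(4, Pow(X, 2)))
Add(Function('b')(100), Mul(-1, K)) = Add(Mul(4, Pow(100, 2)), Mul(-1, -7614)) = Add(Mul(4, 10000), 7614) = Add(40000, 7614) = 47614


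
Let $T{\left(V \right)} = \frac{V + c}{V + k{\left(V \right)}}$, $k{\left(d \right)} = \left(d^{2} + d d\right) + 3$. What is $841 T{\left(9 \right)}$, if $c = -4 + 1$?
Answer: $29$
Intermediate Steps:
$k{\left(d \right)} = 3 + 2 d^{2}$ ($k{\left(d \right)} = \left(d^{2} + d^{2}\right) + 3 = 2 d^{2} + 3 = 3 + 2 d^{2}$)
$c = -3$
$T{\left(V \right)} = \frac{-3 + V}{3 + V + 2 V^{2}}$ ($T{\left(V \right)} = \frac{V - 3}{V + \left(3 + 2 V^{2}\right)} = \frac{-3 + V}{3 + V + 2 V^{2}}$)
$841 T{\left(9 \right)} = 841 \frac{-3 + 9}{3 + 9 + 2 \cdot 9^{2}} = 841 \frac{1}{3 + 9 + 2 \cdot 81} \cdot 6 = 841 \frac{1}{3 + 9 + 162} \cdot 6 = 841 \cdot \frac{1}{174} \cdot 6 = 841 \cdot \frac{1}{29} = 29$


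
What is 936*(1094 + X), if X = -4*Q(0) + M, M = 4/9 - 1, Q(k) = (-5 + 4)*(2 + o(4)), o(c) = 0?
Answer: 1030952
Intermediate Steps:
Q(k) = -2 (Q(k) = (-5 + 4)*(2 + 0) = -1*2 = -2)
M = -5/9 (M = 4*(1/9) - 1 = 4/9 - 1 = -5/9 ≈ -0.55556)
X = 67/9 (X = -4*(-2) - 5/9 = 8 - 5/9 = 67/9 ≈ 7.4444)
936*(1094 + X) = 936*(1094 + 67/9) = 936*(9913/9) = 1030952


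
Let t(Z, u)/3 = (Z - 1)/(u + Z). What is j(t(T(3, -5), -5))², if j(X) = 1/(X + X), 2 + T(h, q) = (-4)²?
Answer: 9/676 ≈ 0.013314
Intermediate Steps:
T(h, q) = 14 (T(h, q) = -2 + (-4)² = -2 + 16 = 14)
t(Z, u) = 3*(-1 + Z)/(Z + u) (t(Z, u) = 3*((Z - 1)/(u + Z)) = 3*((-1 + Z)/(Z + u)) = 3*(-1 + Z)/(Z + u))
j(X) = 1/(2*X)
j(t(T(3, -5), -5))² = (1/(2*((3*(-1 + 14)/(14 - 5)))))² = (1/(2*((3*13/9))))² = (1/(2*((3*(⅑)*13))))² = (1/(2*(13/3)))² = ((½)*(3/13))² = (3/26)² = 9/676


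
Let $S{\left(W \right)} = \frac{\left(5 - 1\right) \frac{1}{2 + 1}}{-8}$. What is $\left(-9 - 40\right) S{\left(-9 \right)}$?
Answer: $\frac{49}{6} \approx 8.1667$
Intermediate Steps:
$S{\left(W \right)} = - \frac{1}{6}$ ($S{\left(W \right)} = \frac{4}{3} \left(- \frac{1}{8}\right) = - \frac{1}{6}$)
$\left(-9 - 40\right) S{\left(-9 \right)} = \left(-9 - 40\right) \left(- \frac{1}{6}\right) = \left(-49\right) \left(- \frac{1}{6}\right) = \frac{49}{6}$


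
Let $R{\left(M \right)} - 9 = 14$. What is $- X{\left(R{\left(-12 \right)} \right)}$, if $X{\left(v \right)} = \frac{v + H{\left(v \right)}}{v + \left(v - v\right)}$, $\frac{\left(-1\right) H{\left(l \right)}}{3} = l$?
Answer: $2$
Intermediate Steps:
$H{\left(l \right)} = - 3 l$
$R{\left(M \right)} = 23$ ($R{\left(M \right)} = 9 + 14 = 23$)
$X{\left(v \right)} = -2$ ($X{\left(v \right)} = \frac{v - 3 v}{v + \left(v - v\right)} = \frac{\left(-2\right) v}{v + 0} = \frac{\left(-2\right) v}{v} = -2$)
$- X{\left(R{\left(-12 \right)} \right)} = \left(-1\right) \left(-2\right) = 2$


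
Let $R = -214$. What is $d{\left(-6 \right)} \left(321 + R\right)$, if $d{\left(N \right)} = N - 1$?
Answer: $-749$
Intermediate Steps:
$d{\left(N \right)} = -1 + N$
$d{\left(-6 \right)} \left(321 + R\right) = \left(-1 - 6\right) \left(321 - 214\right) = \left(-7\right) 107 = -749$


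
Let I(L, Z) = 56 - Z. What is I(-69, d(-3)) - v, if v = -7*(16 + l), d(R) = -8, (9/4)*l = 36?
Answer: 288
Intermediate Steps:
l = 16 (l = (4/9)*36 = 16)
v = -224 (v = -7*(16 + 16) = -7*32 = -224)
I(-69, d(-3)) - v = (56 - 1*(-8)) - 1*(-224) = (56 + 8) + 224 = 64 + 224 = 288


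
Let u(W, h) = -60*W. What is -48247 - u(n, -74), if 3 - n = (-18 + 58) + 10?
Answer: -51067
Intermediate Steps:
n = -47 (n = 3 - ((-18 + 58) + 10) = 3 - (40 + 10) = 3 - 1*50 = 3 - 50 = -47)
-48247 - u(n, -74) = -48247 - (-60)*(-47) = -48247 - 1*2820 = -48247 - 2820 = -51067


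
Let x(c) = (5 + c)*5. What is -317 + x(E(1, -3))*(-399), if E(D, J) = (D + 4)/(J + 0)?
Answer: -6967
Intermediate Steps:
E(D, J) = (4 + D)/J
x(c) = 25 + 5*c
-317 + x(E(1, -3))*(-399) = -317 + (25 + 5*((4 + 1)/(-3)))*(-399) = -317 + (25 + 5*(-⅓*5))*(-399) = -317 + (25 + 5*(-5/3))*(-399) = -317 + (25 - 25/3)*(-399) = -317 + (50/3)*(-399) = -317 - 6650 = -6967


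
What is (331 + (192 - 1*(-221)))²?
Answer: 553536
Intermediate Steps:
(331 + (192 - 1*(-221)))² = (331 + (192 + 221))² = (331 + 413)² = 744² = 553536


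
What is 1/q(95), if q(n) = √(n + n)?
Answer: √190/190 ≈ 0.072548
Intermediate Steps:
q(n) = √2*√n (q(n) = √(2*n) = √2*√n)
1/q(95) = 1/(√2*√95) = 1/(√190) = √190/190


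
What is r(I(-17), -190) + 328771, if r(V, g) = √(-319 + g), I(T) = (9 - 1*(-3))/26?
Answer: 328771 + I*√509 ≈ 3.2877e+5 + 22.561*I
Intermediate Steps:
I(T) = 6/13 (I(T) = (9 + 3)*(1/26) = 12*(1/26) = 6/13)
r(I(-17), -190) + 328771 = √(-319 - 190) + 328771 = √(-509) + 328771 = I*√509 + 328771 = 328771 + I*√509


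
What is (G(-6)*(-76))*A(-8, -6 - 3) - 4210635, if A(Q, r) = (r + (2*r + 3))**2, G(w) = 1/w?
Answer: -4203339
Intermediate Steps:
A(Q, r) = (3 + 3*r)**2 (A(Q, r) = (r + (3 + 2*r))**2 = (3 + 3*r)**2)
(G(-6)*(-76))*A(-8, -6 - 3) - 4210635 = (-76/(-6))*(9*(1 + (-6 - 3))**2) - 4210635 = (-1/6*(-76))*(9*(1 - 9)**2) - 4210635 = 38*(9*(-8)**2)/3 - 4210635 = 38*(9*64)/3 - 4210635 = (38/3)*576 - 4210635 = 7296 - 4210635 = -4203339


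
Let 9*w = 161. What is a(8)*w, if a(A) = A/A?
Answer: 161/9 ≈ 17.889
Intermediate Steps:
w = 161/9 (w = (1/9)*161 = 161/9 ≈ 17.889)
a(A) = 1
a(8)*w = 1*(161/9) = 161/9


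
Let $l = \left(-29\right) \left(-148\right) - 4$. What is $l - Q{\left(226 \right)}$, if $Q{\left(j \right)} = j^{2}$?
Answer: $-46788$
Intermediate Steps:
$l = 4288$ ($l = 4292 - 4 = 4288$)
$l - Q{\left(226 \right)} = 4288 - 226^{2} = 4288 - 51076 = -46788$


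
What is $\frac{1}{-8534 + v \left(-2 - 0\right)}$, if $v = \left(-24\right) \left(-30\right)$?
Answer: $- \frac{1}{9974} \approx -0.00010026$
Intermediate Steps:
$v = 720$
$\frac{1}{-8534 + v \left(-2 - 0\right)} = \frac{1}{-8534 + 720 \left(-2 - 0\right)} = \frac{1}{-8534 + 720 \left(-2 + 0\right)} = \frac{1}{-8534 + 720 \left(-2\right)} = \frac{1}{-8534 - 1440} = \frac{1}{-9974} = - \frac{1}{9974}$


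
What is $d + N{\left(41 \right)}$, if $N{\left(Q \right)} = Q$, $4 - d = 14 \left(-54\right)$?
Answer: $801$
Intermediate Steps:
$d = 760$ ($d = 4 - 14 \left(-54\right) = 4 - -756 = 4 + 756 = 760$)
$d + N{\left(41 \right)} = 760 + 41 = 801$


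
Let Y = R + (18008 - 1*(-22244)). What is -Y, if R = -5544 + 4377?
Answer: -39085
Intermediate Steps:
R = -1167
Y = 39085 (Y = -1167 + (18008 - 1*(-22244)) = -1167 + (18008 + 22244) = -1167 + 40252 = 39085)
-Y = -1*39085 = -39085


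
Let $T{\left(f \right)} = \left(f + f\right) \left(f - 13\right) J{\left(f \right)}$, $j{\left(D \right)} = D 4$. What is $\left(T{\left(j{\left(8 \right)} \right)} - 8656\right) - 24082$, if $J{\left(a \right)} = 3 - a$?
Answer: $-68002$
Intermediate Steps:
$j{\left(D \right)} = 4 D$
$T{\left(f \right)} = 2 f \left(-13 + f\right) \left(3 - f\right)$ ($T{\left(f \right)} = \left(f + f\right) \left(f - 13\right) \left(3 - f\right) = 2 f \left(-13 + f\right) \left(3 - f\right)$)
$\left(T{\left(j{\left(8 \right)} \right)} - 8656\right) - 24082 = \left(- 2 \cdot 4 \cdot 8 \left(-13 + 4 \cdot 8\right) \left(-3 + 4 \cdot 8\right) - 8656\right) - 24082 = \left(\left(-2\right) 32 \left(-13 + 32\right) \left(-3 + 32\right) - 8656\right) - 24082 = \left(\left(-2\right) 32 \cdot 19 \cdot 29 - 8656\right) - 24082 = \left(-35264 - 8656\right) - 24082 = -43920 - 24082 = -68002$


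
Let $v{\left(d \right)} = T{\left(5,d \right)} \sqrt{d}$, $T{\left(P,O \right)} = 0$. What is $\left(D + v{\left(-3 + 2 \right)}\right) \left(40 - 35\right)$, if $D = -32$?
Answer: $-160$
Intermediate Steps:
$v{\left(d \right)} = 0$ ($v{\left(d \right)} = 0 \sqrt{d} = 0$)
$\left(D + v{\left(-3 + 2 \right)}\right) \left(40 - 35\right) = \left(-32 + 0\right) \left(40 - 35\right) = - 32 \left(40 - 35\right) = \left(-32\right) 5 = -160$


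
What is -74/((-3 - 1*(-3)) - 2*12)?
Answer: 37/12 ≈ 3.0833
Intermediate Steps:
-74/((-3 - 1*(-3)) - 2*12) = -74/((-3 + 3) - 24) = -74/(0 - 24) = -74/(-24) = -74*(-1/24) = 37/12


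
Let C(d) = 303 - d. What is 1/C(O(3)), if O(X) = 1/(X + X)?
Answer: 6/1817 ≈ 0.0033021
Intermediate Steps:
O(X) = 1/(2*X)
1/C(O(3)) = 1/(303 - 1/(2*3)) = 1/(303 - 1*1/6) = 1/(303 - 1/6) = 1/(1817/6) = 6/1817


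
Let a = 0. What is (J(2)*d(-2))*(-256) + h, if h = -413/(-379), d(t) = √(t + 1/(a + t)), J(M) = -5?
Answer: 413/379 + 640*I*√10 ≈ 1.0897 + 2023.9*I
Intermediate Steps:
d(t) = √(t + 1/t) (d(t) = √(t + 1/(0 + t)) = √(t + 1/t))
h = 413/379 (h = -413*(-1/379) = 413/379 ≈ 1.0897)
(J(2)*d(-2))*(-256) + h = -5*√(-2 + 1/(-2))*(-256) + 413/379 = -5*√(-2 - ½)*(-256) + 413/379 = -5*I*√10/2*(-256) + 413/379 = 640*I*√10 + 413/379 = 413/379 + 640*I*√10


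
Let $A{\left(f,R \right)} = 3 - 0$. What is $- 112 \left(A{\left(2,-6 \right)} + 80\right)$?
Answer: $-9296$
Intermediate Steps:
$A{\left(f,R \right)} = 3$ ($A{\left(f,R \right)} = 3 + 0 = 3$)
$- 112 \left(A{\left(2,-6 \right)} + 80\right) = - 112 \left(3 + 80\right) = \left(-112\right) 83 = -9296$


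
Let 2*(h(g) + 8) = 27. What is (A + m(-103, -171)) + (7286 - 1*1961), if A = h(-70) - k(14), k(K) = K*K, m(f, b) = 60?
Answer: 10389/2 ≈ 5194.5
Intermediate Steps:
h(g) = 11/2 (h(g) = -8 + (1/2)*27 = -8 + 27/2 = 11/2)
k(K) = K**2
A = -381/2 (A = 11/2 - 1*14**2 = 11/2 - 1*196 = 11/2 - 196 = -381/2 ≈ -190.50)
(A + m(-103, -171)) + (7286 - 1*1961) = (-381/2 + 60) + (7286 - 1*1961) = -261/2 + (7286 - 1961) = -261/2 + 5325 = 10389/2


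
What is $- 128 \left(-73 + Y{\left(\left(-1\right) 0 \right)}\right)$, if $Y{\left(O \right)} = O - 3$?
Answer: $9728$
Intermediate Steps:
$Y{\left(O \right)} = -3 + O$
$- 128 \left(-73 + Y{\left(\left(-1\right) 0 \right)}\right) = - 128 \left(-73 - 3\right) = \left(-128\right) \left(-76\right) = 9728$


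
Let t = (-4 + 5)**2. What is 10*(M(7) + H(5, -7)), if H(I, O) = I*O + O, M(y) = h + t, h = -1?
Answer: -420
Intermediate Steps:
t = 1 (t = 1**2 = 1)
M(y) = 0 (M(y) = -1 + 1 = 0)
H(I, O) = O + I*O
10*(M(7) + H(5, -7)) = 10*(0 - 7*(1 + 5)) = 10*(0 - 7*6) = 10*(0 - 42) = 10*(-42) = -420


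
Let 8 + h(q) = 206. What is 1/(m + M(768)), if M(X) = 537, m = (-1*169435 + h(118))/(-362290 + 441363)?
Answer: 79073/42292964 ≈ 0.0018696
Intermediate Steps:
h(q) = 198 (h(q) = -8 + 206 = 198)
m = -169237/79073 (m = (-1*169435 + 198)/(-362290 + 441363) = (-169435 + 198)/79073 = -169237*1/79073 = -169237/79073 ≈ -2.1403)
1/(m + M(768)) = 1/(-169237/79073 + 537) = 1/(42292964/79073) = 79073/42292964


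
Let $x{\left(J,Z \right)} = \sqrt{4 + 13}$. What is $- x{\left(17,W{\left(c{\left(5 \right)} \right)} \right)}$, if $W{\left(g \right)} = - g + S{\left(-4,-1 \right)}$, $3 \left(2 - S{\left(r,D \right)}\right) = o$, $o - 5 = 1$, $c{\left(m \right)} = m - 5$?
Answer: $- \sqrt{17} \approx -4.1231$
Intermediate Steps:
$c{\left(m \right)} = -5 + m$ ($c{\left(m \right)} = m - 5 = -5 + m$)
$o = 6$ ($o = 5 + 1 = 6$)
$S{\left(r,D \right)} = 0$ ($S{\left(r,D \right)} = 2 - 2 = 0$)
$W{\left(g \right)} = - g$ ($W{\left(g \right)} = - g + 0 = - g$)
$x{\left(J,Z \right)} = \sqrt{17}$
$- x{\left(17,W{\left(c{\left(5 \right)} \right)} \right)} = - \sqrt{17}$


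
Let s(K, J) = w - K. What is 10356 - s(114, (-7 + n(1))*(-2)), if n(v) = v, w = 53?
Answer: 10417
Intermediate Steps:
s(K, J) = 53 - K
10356 - s(114, (-7 + n(1))*(-2)) = 10356 - (53 - 1*114) = 10356 - (53 - 114) = 10356 - 1*(-61) = 10356 + 61 = 10417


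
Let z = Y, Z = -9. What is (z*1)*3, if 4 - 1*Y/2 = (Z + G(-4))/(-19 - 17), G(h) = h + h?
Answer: 127/6 ≈ 21.167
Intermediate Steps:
G(h) = 2*h
Y = 127/18 (Y = 8 - 2*(-9 + 2*(-4))/(-19 - 17) = 8 - 2*(-9 - 8)/(-36) = 8 - (-34)*(-1)/36 = 8 - 2*17/36 = 8 - 17/18 = 127/18 ≈ 7.0556)
z = 127/18 ≈ 7.0556
(z*1)*3 = ((127/18)*1)*3 = (127/18)*3 = 127/6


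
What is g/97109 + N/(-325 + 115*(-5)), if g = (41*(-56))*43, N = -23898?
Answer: 371975947/14566350 ≈ 25.537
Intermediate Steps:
g = -98728 (g = -2296*43 = -98728)
g/97109 + N/(-325 + 115*(-5)) = -98728/97109 - 23898/(-325 + 115*(-5)) = -98728*1/97109 - 23898/(-325 - 575) = -98728/97109 - 23898/(-900) = -98728/97109 - 23898*(-1/900) = -98728/97109 + 3983/150 = 371975947/14566350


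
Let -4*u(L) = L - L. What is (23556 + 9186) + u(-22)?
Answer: 32742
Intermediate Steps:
u(L) = 0 (u(L) = -(L - L)/4 = -1/4*0 = 0)
(23556 + 9186) + u(-22) = (23556 + 9186) + 0 = 32742 + 0 = 32742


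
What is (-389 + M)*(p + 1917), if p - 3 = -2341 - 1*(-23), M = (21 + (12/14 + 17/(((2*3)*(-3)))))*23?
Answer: -2306609/63 ≈ -36613.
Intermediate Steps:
M = 60605/126 (M = (21 + (12*(1/14) + 17/((6*(-3)))))*23 = (21 + (6/7 + 17/(-18)))*23 = (21 + (6/7 + 17*(-1/18)))*23 = (21 + (6/7 - 17/18))*23 = (21 - 11/126)*23 = (2635/126)*23 = 60605/126 ≈ 480.99)
p = -2315 (p = 3 + (-2341 - 1*(-23)) = 3 + (-2341 + 23) = 3 - 2318 = -2315)
(-389 + M)*(p + 1917) = (-389 + 60605/126)*(-2315 + 1917) = (11591/126)*(-398) = -2306609/63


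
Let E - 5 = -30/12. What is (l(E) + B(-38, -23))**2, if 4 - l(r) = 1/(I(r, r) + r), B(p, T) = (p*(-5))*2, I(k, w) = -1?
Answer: 1322500/9 ≈ 1.4694e+5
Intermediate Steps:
B(p, T) = -10*p (B(p, T) = -5*p*2 = -10*p)
E = 5/2 (E = 5 - 30/12 = 5 - 30*1/12 = 5 - 5/2 = 5/2 ≈ 2.5000)
l(r) = 4 - 1/(-1 + r)
(l(E) + B(-38, -23))**2 = ((-5 + 4*(5/2))/(-1 + 5/2) - 10*(-38))**2 = ((-5 + 10)/(3/2) + 380)**2 = ((2/3)*5 + 380)**2 = (10/3 + 380)**2 = (1150/3)**2 = 1322500/9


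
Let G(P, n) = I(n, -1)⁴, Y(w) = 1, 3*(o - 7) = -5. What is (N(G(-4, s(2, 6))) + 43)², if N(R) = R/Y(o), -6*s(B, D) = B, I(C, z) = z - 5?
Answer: 1792921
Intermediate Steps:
I(C, z) = -5 + z
o = 16/3 (o = 7 + (⅓)*(-5) = 7 - 5/3 = 16/3 ≈ 5.3333)
s(B, D) = -B/6
G(P, n) = 1296 (G(P, n) = (-5 - 1)⁴ = (-6)⁴ = 1296)
N(R) = R (N(R) = R/1 = R*1 = R)
(N(G(-4, s(2, 6))) + 43)² = (1296 + 43)² = 1339² = 1792921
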